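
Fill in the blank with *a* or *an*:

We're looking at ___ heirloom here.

The indefinite article is chosen by the initial *sound* of the following word, not its spelling.
*heirloom* begins with the sound /ɛ/ (silent h) — a vowel sound.
So the article is *an*: We're looking at an heirloom here.

an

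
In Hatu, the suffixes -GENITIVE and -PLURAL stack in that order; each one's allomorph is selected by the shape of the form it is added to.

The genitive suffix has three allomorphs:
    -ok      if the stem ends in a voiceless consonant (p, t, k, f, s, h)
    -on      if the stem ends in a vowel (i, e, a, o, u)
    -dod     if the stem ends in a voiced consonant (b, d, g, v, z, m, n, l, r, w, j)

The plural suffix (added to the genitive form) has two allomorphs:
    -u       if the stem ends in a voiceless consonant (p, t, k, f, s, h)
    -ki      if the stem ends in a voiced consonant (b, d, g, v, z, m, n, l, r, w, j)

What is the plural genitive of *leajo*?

*leajo*: final sound = /o/, a vowel → -on → *leajoon*.
The final consonant of the genitive form *leajoon* is /n/, which is voiced, so the plural suffix is -ki, giving *leajoonki*.

leajoonki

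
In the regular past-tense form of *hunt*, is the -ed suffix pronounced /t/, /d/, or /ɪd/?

The stem *hunt* ends in /t/ or /d/.
The -ed suffix is realized as /ɪd/ after /t, d/; as /t/ after other voiceless consonants; and as /d/ after other voiced sounds.
So -ed on *hunt* is pronounced /ɪd/.

/ɪd/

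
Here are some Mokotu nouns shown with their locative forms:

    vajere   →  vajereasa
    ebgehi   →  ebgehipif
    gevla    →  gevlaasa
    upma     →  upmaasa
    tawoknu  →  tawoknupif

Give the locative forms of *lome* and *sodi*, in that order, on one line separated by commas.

lomeasa, sodipif

Looking at the last vowel of each stem: -pif when the last vowel of the stem is a high vowel (*ebgehi*, *tawoknu*); -asa when the last vowel of the stem is a non-high vowel (*vajere*, *gevla*, *upma*).
Since the last vowel of *lome* is /e/ (a non-high vowel), it takes -asa, giving *lomeasa*.
*sodi*: last vowel = /i/, a high vowel → -pif → *sodipif*.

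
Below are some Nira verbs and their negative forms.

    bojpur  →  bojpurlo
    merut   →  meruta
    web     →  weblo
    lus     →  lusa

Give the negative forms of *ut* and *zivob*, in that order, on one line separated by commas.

uta, zivoblo

The suffix is conditioned by the final consonant: -a when the stem ends in a voiceless consonant (*merut*, *lus*); -lo when the stem ends in a voiced consonant (*bojpur*, *web*).
*ut*: final consonant = /t/, voiceless → -a → *uta*.
Since the final consonant of *zivob* is /b/ (voiced), it takes -lo, giving *zivoblo*.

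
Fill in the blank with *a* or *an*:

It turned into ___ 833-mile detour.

The indefinite article is chosen by the initial *sound* of the following word, not its spelling.
The number *833* is spoken "eight hundred …", beginning with /eɪt/ — a vowel sound.
So the article is *an*: It turned into an 833-mile detour.

an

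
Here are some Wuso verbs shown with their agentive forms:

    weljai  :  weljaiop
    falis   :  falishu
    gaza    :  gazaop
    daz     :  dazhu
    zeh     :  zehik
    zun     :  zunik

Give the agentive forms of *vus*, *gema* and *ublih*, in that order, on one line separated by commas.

Looking at the final sound of each stem: -hu when the stem ends in a sibilant (*falis*, *daz*); -ik when the stem ends in a non-sibilant consonant (*zeh*, *zun*); -op when the stem ends in a vowel (*weljai*, *gaza*).
The final sound of *vus* is /s/, which is a sibilant, so the suffix is -hu, giving *vushu*.
Since the final sound of *gema* is /a/ (a vowel), it takes -op, giving *gemaop*.
*ublih* — final sound /h/ (a non-sibilant consonant) → -ik → *ublihik*.

vushu, gemaop, ublihik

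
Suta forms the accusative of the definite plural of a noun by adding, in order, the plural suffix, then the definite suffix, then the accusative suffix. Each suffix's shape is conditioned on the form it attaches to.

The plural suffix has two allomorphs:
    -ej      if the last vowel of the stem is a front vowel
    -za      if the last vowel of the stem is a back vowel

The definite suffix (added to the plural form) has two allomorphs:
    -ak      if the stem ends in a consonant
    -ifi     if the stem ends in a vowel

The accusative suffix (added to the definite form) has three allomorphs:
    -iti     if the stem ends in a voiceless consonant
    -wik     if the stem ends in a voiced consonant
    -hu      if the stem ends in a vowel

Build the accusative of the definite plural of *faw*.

*faw*: last vowel = /a/, a back vowel → -za → *fawza*.
The plural form *fawza* — final sound /a/ (a vowel) → -ifi → *fawzaifi*.
The definite form *fawzaifi*: final sound = /i/, a vowel → -hu → *fawzaifihu*.

fawzaifihu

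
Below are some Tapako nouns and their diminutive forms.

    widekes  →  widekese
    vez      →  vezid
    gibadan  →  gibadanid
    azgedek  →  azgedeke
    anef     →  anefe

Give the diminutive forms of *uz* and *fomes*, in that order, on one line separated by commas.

The alternation tracks the final consonant of the stem — -e when the stem ends in a voiceless consonant (*widekes*, *azgedek*, *anef*); -id when the stem ends in a voiced consonant (*vez*, *gibadan*).
*uz* — final consonant /z/ (voiced) → -id → *uzid*.
*fomes*: final consonant = /s/, voiceless → -e → *fomese*.

uzid, fomese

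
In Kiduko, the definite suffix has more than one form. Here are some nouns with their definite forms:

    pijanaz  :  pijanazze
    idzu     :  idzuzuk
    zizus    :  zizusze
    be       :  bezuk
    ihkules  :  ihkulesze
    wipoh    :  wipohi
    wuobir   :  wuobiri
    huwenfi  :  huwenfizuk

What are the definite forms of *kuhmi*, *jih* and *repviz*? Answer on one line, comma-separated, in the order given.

Looking at the final sound of each stem: -ze when the stem ends in a sibilant (*pijanaz*, *zizus*, *ihkules*); -i when the stem ends in a non-sibilant consonant (*wipoh*, *wuobir*); -zuk when the stem ends in a vowel (*idzu*, *be*, *huwenfi*).
Since the final sound of *kuhmi* is /i/ (a vowel), it takes -zuk, giving *kuhmizuk*.
*jih* — final sound /h/ (a non-sibilant consonant) → -i → *jihi*.
*repviz*: final sound = /z/, a sibilant → -ze → *repvizze*.

kuhmizuk, jihi, repvizze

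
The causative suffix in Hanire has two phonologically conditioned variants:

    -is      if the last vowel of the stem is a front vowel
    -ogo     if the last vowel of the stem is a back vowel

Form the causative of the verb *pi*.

Since the last vowel of *pi* is /i/ (a front vowel), it takes -is, giving *piis*.

piis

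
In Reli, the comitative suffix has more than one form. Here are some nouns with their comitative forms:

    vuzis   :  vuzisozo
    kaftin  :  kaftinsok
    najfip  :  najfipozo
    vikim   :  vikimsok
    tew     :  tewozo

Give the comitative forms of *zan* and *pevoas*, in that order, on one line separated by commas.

The suffix is conditioned by the final consonant: -sok when the stem ends in a nasal (*kaftin*, *vikim*); -ozo when the stem ends in a non-nasal consonant (*vuzis*, *najfip*, *tew*).
The final consonant of *zan* is /n/, which is a nasal, so the suffix is -sok, giving *zansok*.
The final consonant of *pevoas* is /s/, which is non-nasal, so the suffix is -ozo, giving *pevoasozo*.

zansok, pevoasozo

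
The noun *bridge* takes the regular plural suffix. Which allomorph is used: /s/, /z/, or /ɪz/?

The stem *bridge* ends in a sibilant (/s, z, ʃ, ʒ, tʃ, dʒ/).
The plural suffix surfaces as /ɪz/ after sibilants, /s/ after other voiceless consonants, and /z/ after other voiced sounds.
So the plural -s on *bridge* is pronounced /ɪz/.

/ɪz/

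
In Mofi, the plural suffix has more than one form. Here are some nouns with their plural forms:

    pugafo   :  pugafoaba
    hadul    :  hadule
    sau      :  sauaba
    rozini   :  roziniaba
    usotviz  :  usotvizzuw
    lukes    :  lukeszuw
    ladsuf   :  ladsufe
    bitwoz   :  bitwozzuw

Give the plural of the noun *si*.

The alternation tracks the final sound of the stem — -zuw when the stem ends in a sibilant (*usotviz*, *lukes*, *bitwoz*); -e when the stem ends in a non-sibilant consonant (*hadul*, *ladsuf*); -aba when the stem ends in a vowel (*pugafo*, *sau*, *rozini*).
*si*: final sound = /i/, a vowel → -aba → *siaba*.

siaba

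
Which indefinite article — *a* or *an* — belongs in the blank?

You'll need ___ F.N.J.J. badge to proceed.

an

The indefinite article is chosen by the initial *sound* of the following word, not its spelling.
The initialism *F.N.J.J.* is read letter by letter; the first letter, F, is pronounced /ɛf/, which begins with a vowel sound.
So the article is *an*: You'll need an F.N.J.J. badge to proceed.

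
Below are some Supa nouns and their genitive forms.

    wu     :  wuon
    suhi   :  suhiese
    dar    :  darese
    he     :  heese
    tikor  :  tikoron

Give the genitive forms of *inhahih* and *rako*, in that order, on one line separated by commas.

The suffix is conditioned by the last vowel: -on when the last vowel of the stem is a rounded vowel (*wu*, *tikor*); -ese when the last vowel of the stem is an unrounded vowel (*suhi*, *dar*, *he*).
*inhahih*: last vowel = /i/, an unrounded vowel → -ese → *inhahihese*.
The last vowel of *rako* is /o/, which is a rounded vowel, so the suffix is -on, giving *rakoon*.

inhahihese, rakoon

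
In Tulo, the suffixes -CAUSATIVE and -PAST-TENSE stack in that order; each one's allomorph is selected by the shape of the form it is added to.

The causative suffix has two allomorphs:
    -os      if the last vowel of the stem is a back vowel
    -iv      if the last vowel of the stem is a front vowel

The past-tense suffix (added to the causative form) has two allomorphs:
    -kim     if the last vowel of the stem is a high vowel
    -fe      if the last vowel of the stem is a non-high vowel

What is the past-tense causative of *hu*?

huosfe

*hu*: last vowel = /u/, a back vowel → -os → *huos*.
Since the last vowel of the causative form *huos* is /o/ (a non-high vowel), it takes -fe, giving *huosfe*.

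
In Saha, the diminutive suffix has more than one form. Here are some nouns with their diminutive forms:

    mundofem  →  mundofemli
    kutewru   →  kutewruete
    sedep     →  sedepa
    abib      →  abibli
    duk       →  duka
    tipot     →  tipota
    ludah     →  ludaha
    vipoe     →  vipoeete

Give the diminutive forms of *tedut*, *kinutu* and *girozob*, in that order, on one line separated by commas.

teduta, kinutuete, girozobli

Looking at the final sound of each stem: -a when the stem ends in a voiceless consonant (*sedep*, *duk*, *tipot*, *ludah*); -li when the stem ends in a voiced consonant (*mundofem*, *abib*); -ete when the stem ends in a vowel (*kutewru*, *vipoe*).
Since the final sound of *tedut* is /t/ (a voiceless consonant), it takes -a, giving *teduta*.
*kinutu* — final sound /u/ (a vowel) → -ete → *kinutuete*.
The final sound of *girozob* is /b/, which is a voiced consonant, so the suffix is -li, giving *girozobli*.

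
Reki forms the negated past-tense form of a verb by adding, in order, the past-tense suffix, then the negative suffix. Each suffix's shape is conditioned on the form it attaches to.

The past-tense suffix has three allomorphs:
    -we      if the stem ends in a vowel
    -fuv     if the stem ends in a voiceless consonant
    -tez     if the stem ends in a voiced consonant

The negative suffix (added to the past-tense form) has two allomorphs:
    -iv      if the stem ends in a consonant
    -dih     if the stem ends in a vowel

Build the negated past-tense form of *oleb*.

olebteziv

*oleb* — final sound /b/ (a voiced consonant) → -tez → *olebtez*.
The past-tense form *olebtez*: final sound = /z/, a consonant → -iv → *olebteziv*.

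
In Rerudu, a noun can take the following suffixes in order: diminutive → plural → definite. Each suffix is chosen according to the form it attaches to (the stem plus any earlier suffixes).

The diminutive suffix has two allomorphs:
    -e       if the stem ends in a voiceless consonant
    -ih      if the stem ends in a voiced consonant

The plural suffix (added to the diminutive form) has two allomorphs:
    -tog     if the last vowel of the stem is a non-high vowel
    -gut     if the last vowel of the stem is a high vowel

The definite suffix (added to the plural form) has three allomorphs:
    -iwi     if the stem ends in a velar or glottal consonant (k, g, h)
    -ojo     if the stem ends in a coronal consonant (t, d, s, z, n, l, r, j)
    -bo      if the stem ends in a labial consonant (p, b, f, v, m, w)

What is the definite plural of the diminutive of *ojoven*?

The final consonant of *ojoven* is /n/, which is voiced, so the diminutive suffix is -ih, giving *ojovenih*.
Since the last vowel of the diminutive form *ojovenih* is /i/ (a high vowel), it takes -gut, giving *ojovenihgut*.
The plural form *ojovenihgut* — final consonant /t/ (coronal) → -ojo → *ojovenihgutojo*.

ojovenihgutojo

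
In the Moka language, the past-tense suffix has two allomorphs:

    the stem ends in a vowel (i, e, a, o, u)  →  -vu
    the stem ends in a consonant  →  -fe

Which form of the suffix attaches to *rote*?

-vu

Since the final sound of *rote* is /e/ (a vowel), it takes -vu.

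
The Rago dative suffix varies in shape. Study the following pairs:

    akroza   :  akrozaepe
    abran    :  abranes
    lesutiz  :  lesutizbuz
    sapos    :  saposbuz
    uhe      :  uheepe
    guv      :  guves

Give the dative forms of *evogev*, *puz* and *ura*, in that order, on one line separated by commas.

evogeves, puzbuz, uraepe

The alternation tracks the final sound of the stem — -buz when the stem ends in a sibilant (*lesutiz*, *sapos*); -es when the stem ends in a non-sibilant consonant (*abran*, *guv*); -epe when the stem ends in a vowel (*akroza*, *uhe*).
Since the final sound of *evogev* is /v/ (a non-sibilant consonant), it takes -es, giving *evogeves*.
Since the final sound of *puz* is /z/ (a sibilant), it takes -buz, giving *puzbuz*.
Since the final sound of *ura* is /a/ (a vowel), it takes -epe, giving *uraepe*.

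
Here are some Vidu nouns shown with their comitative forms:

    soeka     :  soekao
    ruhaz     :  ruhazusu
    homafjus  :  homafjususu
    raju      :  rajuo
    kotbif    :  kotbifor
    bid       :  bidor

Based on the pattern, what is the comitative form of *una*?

unao

Looking at the final sound of each stem: -usu when the stem ends in a sibilant (*ruhaz*, *homafjus*); -or when the stem ends in a non-sibilant consonant (*kotbif*, *bid*); -o when the stem ends in a vowel (*soeka*, *raju*).
*una*: final sound = /a/, a vowel → -o → *unao*.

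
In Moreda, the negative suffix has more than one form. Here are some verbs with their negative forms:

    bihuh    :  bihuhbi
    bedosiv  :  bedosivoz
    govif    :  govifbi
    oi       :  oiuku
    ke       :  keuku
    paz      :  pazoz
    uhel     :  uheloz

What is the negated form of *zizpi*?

zizpiuku

The suffix is conditioned by the final sound: -bi when the stem ends in a voiceless consonant (*bihuh*, *govif*); -oz when the stem ends in a voiced consonant (*bedosiv*, *paz*, *uhel*); -uku when the stem ends in a vowel (*oi*, *ke*).
Since the final sound of *zizpi* is /i/ (a vowel), it takes -uku, giving *zizpiuku*.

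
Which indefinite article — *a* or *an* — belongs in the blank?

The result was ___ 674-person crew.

The indefinite article is chosen by the initial *sound* of the following word, not its spelling.
The number *674* is spoken "six hundred …", beginning with /sɪks/ — a consonant sound.
So the article is *a*: The result was a 674-person crew.

a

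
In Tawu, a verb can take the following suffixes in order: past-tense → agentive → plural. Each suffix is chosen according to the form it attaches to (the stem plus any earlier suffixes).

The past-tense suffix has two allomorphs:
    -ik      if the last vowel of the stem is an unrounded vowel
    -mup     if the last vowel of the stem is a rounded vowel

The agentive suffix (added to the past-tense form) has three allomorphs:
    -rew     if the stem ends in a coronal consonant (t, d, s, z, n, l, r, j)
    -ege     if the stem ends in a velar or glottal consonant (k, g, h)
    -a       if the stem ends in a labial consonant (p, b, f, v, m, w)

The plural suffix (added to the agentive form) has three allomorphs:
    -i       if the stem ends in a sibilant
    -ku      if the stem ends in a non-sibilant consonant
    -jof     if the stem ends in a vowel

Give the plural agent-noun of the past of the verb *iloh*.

*iloh* — last vowel /o/ (a rounded vowel) → -mup → *ilohmup*.
The past-tense form *ilohmup* — final consonant /p/ (labial) → -a → *ilohmupa*.
The agentive form *ilohmupa* — final sound /a/ (a vowel) → -jof → *ilohmupajof*.

ilohmupajof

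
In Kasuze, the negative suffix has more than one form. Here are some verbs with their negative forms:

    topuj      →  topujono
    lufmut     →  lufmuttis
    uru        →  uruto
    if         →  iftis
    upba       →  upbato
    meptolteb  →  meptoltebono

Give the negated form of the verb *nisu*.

nisuto

The suffix is conditioned by the final sound: -tis when the stem ends in a voiceless consonant (*lufmut*, *if*); -ono when the stem ends in a voiced consonant (*topuj*, *meptolteb*); -to when the stem ends in a vowel (*uru*, *upba*).
The final sound of *nisu* is /u/, which is a vowel, so the suffix is -to, giving *nisuto*.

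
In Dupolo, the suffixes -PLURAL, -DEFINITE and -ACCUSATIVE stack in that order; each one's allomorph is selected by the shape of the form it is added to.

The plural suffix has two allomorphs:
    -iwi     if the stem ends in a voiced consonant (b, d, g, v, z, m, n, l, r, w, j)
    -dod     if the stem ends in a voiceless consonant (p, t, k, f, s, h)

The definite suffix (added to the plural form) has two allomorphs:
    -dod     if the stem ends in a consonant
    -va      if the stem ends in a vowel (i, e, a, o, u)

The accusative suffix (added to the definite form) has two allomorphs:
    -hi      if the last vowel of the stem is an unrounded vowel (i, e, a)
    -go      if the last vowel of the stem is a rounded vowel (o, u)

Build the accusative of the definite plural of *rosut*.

*rosut*: final consonant = /t/, voiceless → -dod → *rosutdod*.
The plural form *rosutdod*: final sound = /d/, a consonant → -dod → *rosutdoddod*.
The last vowel of the definite form *rosutdoddod* is /o/, which is a rounded vowel, so the accusative suffix is -go, giving *rosutdoddodgo*.

rosutdoddodgo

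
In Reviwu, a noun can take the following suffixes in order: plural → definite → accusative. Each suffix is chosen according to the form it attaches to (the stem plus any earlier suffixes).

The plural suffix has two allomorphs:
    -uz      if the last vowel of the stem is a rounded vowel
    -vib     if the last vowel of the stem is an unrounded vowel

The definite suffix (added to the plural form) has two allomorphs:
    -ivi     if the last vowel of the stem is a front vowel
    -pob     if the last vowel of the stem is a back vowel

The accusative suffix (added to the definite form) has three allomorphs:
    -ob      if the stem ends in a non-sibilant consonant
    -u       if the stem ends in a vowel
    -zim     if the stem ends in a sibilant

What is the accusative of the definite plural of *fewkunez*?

*fewkunez*: last vowel = /e/, an unrounded vowel → -vib → *fewkunezvib*.
The plural form *fewkunezvib* — last vowel /i/ (a front vowel) → -ivi → *fewkunezvibivi*.
The final sound of the definite form *fewkunezvibivi* is /i/, which is a vowel, so the accusative suffix is -u, giving *fewkunezvibiviu*.

fewkunezvibiviu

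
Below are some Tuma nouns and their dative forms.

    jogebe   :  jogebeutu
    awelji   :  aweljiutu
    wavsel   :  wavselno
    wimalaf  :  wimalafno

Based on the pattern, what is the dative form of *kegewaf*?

kegewafno

Looking at the final sound of each stem: -no when the stem ends in a consonant (*wavsel*, *wimalaf*); -utu when the stem ends in a vowel (*jogebe*, *awelji*).
Since the final sound of *kegewaf* is /f/ (a consonant), it takes -no, giving *kegewafno*.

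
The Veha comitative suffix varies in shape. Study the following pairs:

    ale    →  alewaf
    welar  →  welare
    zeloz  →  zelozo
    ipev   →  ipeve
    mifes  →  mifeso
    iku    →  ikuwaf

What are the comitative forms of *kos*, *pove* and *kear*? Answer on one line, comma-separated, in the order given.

koso, povewaf, keare

The pattern is sibilance of the final sound: -o when the stem ends in a sibilant (*zeloz*, *mifes*); -e when the stem ends in a non-sibilant consonant (*welar*, *ipev*); -waf when the stem ends in a vowel (*ale*, *iku*).
Since the final sound of *kos* is /s/ (a sibilant), it takes -o, giving *koso*.
Since the final sound of *pove* is /e/ (a vowel), it takes -waf, giving *povewaf*.
Since the final sound of *kear* is /r/ (a non-sibilant consonant), it takes -e, giving *keare*.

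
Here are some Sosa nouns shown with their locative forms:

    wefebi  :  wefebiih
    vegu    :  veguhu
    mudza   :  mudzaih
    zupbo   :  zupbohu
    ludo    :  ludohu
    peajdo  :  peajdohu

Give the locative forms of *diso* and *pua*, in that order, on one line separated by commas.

disohu, puaih

Looking at the last vowel of each stem: -hu when the last vowel of the stem is a rounded vowel (*vegu*, *zupbo*, *ludo*, *peajdo*); -ih when the last vowel of the stem is an unrounded vowel (*wefebi*, *mudza*).
Since the last vowel of *diso* is /o/ (a rounded vowel), it takes -hu, giving *disohu*.
*pua*: last vowel = /a/, an unrounded vowel → -ih → *puaih*.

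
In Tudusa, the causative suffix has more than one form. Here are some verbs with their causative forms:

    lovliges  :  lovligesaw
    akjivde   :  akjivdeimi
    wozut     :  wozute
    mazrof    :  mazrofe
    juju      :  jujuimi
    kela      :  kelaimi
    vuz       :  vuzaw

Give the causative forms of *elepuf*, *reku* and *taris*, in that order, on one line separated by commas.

elepufe, rekuimi, tarisaw

The pattern is sibilance of the final sound: -aw when the stem ends in a sibilant (*lovliges*, *vuz*); -e when the stem ends in a non-sibilant consonant (*wozut*, *mazrof*); -imi when the stem ends in a vowel (*akjivde*, *juju*, *kela*).
The final sound of *elepuf* is /f/, which is a non-sibilant consonant, so the suffix is -e, giving *elepufe*.
*reku*: final sound = /u/, a vowel → -imi → *rekuimi*.
*taris*: final sound = /s/, a sibilant → -aw → *tarisaw*.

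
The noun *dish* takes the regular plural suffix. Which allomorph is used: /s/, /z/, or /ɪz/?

/ɪz/

The stem *dish* ends in a sibilant (/s, z, ʃ, ʒ, tʃ, dʒ/).
The plural suffix surfaces as /ɪz/ after sibilants, /s/ after other voiceless consonants, and /z/ after other voiced sounds.
So the plural -s on *dish* is pronounced /ɪz/.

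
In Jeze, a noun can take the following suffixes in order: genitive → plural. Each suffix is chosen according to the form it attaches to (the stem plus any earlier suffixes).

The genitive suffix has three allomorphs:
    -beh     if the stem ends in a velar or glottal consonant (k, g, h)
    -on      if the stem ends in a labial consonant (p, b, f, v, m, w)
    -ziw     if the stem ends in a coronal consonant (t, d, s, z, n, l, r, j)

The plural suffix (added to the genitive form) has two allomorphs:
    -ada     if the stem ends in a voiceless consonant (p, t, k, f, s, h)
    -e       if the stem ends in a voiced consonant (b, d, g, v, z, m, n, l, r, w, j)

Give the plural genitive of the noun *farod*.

*farod*: final consonant = /d/, coronal → -ziw → *farodziw*.
Since the final consonant of the genitive form *farodziw* is /w/ (voiced), it takes -e, giving *farodziwe*.

farodziwe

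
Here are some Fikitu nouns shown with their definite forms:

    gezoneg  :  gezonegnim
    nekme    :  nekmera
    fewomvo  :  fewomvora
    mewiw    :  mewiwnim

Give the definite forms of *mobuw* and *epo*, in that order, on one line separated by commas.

The pattern is consonant vs. vowel: -nim when the stem ends in a consonant (*gezoneg*, *mewiw*); -ra when the stem ends in a vowel (*nekme*, *fewomvo*).
*mobuw*: final sound = /w/, a consonant → -nim → *mobuwnim*.
Since the final sound of *epo* is /o/ (a vowel), it takes -ra, giving *epora*.

mobuwnim, epora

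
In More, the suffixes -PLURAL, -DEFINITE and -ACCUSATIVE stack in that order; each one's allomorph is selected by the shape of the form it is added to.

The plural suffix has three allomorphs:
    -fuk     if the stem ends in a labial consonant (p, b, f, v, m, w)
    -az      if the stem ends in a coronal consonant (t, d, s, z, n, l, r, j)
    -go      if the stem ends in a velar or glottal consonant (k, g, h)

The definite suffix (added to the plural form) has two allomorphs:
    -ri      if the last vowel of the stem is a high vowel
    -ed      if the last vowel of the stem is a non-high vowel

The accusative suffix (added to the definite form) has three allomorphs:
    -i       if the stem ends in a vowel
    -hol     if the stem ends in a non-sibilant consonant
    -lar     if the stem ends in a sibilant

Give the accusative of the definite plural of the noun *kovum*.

kovumfukrii

*kovum* — final consonant /m/ (labial) → -fuk → *kovumfuk*.
The plural form *kovumfuk*: last vowel = /u/, a high vowel → -ri → *kovumfukri*.
The final sound of the definite form *kovumfukri* is /i/, which is a vowel, so the accusative suffix is -i, giving *kovumfukrii*.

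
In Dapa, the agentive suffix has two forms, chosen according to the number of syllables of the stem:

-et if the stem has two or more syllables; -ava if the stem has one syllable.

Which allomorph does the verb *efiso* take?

-et

*efiso* (3 syllables) → -et.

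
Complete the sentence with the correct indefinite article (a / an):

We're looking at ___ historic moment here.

The indefinite article is chosen by the initial *sound* of the following word, not its spelling.
*historic* begins with the sound /h/ (h is pronounced in standard usage) — a consonant sound.
So the article is *a*: We're looking at a historic moment here.

a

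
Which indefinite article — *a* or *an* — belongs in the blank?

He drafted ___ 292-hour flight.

The indefinite article is chosen by the initial *sound* of the following word, not its spelling.
The number *292* is spoken "two hundred …", beginning with /tuː/ — a consonant sound.
So the article is *a*: He drafted a 292-hour flight.

a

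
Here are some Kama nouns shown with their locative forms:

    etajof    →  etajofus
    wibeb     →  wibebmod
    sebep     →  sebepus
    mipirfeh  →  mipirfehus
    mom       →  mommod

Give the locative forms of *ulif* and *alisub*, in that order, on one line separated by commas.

ulifus, alisubmod

The alternation tracks the final consonant of the stem — -us when the stem ends in a voiceless consonant (*etajof*, *sebep*, *mipirfeh*); -mod when the stem ends in a voiced consonant (*wibeb*, *mom*).
*ulif*: final consonant = /f/, voiceless → -us → *ulifus*.
*alisub* — final consonant /b/ (voiced) → -mod → *alisubmod*.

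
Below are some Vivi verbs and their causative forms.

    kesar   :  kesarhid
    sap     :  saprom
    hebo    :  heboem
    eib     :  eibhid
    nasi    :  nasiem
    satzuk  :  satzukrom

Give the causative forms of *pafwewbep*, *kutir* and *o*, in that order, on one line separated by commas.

The alternation tracks the final sound of the stem — -rom when the stem ends in a voiceless consonant (*sap*, *satzuk*); -hid when the stem ends in a voiced consonant (*kesar*, *eib*); -em when the stem ends in a vowel (*hebo*, *nasi*).
*pafwewbep*: final sound = /p/, a voiceless consonant → -rom → *pafwewbeprom*.
*kutir*: final sound = /r/, a voiced consonant → -hid → *kutirhid*.
*o* — final sound /o/ (a vowel) → -em → *oem*.

pafwewbeprom, kutirhid, oem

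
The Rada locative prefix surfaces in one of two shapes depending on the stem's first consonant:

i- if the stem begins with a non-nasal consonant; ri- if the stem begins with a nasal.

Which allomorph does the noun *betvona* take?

*betvona* — first consonant /b/ (non-nasal) → i-.

i-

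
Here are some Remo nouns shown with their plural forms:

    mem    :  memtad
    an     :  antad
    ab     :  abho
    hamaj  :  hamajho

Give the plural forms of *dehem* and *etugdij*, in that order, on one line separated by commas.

The alternation tracks the final consonant of the stem — -tad when the stem ends in a nasal (*mem*, *an*); -ho when the stem ends in a non-nasal consonant (*ab*, *hamaj*).
The final consonant of *dehem* is /m/, which is a nasal, so the suffix is -tad, giving *dehemtad*.
The final consonant of *etugdij* is /j/, which is non-nasal, so the suffix is -ho, giving *etugdijho*.

dehemtad, etugdijho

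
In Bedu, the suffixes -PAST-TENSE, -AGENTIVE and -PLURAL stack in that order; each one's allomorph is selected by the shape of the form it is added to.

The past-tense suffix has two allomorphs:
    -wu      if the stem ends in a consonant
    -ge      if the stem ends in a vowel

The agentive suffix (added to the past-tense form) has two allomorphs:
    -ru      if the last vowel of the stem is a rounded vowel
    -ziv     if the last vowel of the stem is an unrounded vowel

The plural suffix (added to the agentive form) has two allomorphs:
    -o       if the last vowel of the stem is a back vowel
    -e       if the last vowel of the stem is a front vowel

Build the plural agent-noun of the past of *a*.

agezive

*a*: final sound = /a/, a vowel → -ge → *age*.
Since the last vowel of the past-tense form *age* is /e/ (an unrounded vowel), it takes -ziv, giving *ageziv*.
The agentive form *ageziv* — last vowel /i/ (a front vowel) → -e → *agezive*.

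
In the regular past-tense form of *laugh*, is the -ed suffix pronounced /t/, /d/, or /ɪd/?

/t/

The stem *laugh* ends in a voiceless consonant other than /t/.
The -ed suffix is realized as /ɪd/ after /t, d/; as /t/ after other voiceless consonants; and as /d/ after other voiced sounds.
So -ed on *laugh* is pronounced /t/.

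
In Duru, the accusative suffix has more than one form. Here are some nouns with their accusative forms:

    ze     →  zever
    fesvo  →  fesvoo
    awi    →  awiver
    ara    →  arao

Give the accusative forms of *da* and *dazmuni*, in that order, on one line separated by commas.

dao, dazmuniver

The alternation tracks the last vowel of the stem — -ver when the last vowel of the stem is a front vowel (*ze*, *awi*); -o when the last vowel of the stem is a back vowel (*fesvo*, *ara*).
The last vowel of *da* is /a/, which is a back vowel, so the suffix is -o, giving *dao*.
*dazmuni*: last vowel = /i/, a front vowel → -ver → *dazmuniver*.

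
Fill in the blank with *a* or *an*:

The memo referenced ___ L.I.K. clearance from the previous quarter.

an

The indefinite article is chosen by the initial *sound* of the following word, not its spelling.
The initialism *L.I.K.* is read letter by letter; the first letter, L, is pronounced /ɛl/, which begins with a vowel sound.
So the article is *an*: The memo referenced an L.I.K. clearance from the previous quarter.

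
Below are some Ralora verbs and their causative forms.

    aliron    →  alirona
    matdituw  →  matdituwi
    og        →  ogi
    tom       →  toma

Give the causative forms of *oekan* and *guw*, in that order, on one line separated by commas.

The suffix is conditioned by the final consonant: -a when the stem ends in a nasal (*aliron*, *tom*); -i when the stem ends in a non-nasal consonant (*matdituw*, *og*).
*oekan* — final consonant /n/ (a nasal) → -a → *oekana*.
The final consonant of *guw* is /w/, which is non-nasal, so the suffix is -i, giving *guwi*.

oekana, guwi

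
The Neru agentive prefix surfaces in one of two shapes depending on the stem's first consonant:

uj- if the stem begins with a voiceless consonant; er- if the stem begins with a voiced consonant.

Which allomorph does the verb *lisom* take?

*lisom* — first consonant /l/ (voiced) → er-.

er-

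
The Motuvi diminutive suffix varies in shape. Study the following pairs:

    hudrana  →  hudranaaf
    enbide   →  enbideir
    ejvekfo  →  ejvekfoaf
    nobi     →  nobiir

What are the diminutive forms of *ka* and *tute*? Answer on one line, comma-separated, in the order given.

kaaf, tuteir

The suffix is conditioned by the last vowel: -ir when the last vowel of the stem is a front vowel (*enbide*, *nobi*); -af when the last vowel of the stem is a back vowel (*hudrana*, *ejvekfo*).
The last vowel of *ka* is /a/, which is a back vowel, so the suffix is -af, giving *kaaf*.
The last vowel of *tute* is /e/, which is a front vowel, so the suffix is -ir, giving *tuteir*.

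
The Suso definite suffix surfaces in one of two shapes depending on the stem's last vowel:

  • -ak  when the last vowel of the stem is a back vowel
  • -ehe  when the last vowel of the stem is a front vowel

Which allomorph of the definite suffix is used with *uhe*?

-ehe

*uhe*: last vowel = /e/, a front vowel → -ehe.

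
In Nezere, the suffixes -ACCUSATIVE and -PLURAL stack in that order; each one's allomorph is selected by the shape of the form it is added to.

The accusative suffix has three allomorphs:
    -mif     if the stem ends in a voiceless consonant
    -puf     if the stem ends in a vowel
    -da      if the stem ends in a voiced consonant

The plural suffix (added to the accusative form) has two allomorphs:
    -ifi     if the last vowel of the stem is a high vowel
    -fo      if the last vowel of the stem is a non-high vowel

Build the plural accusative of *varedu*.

varedupufifi

*varedu* — final sound /u/ (a vowel) → -puf → *varedupuf*.
The last vowel of the accusative form *varedupuf* is /u/, which is a high vowel, so the plural suffix is -ifi, giving *varedupufifi*.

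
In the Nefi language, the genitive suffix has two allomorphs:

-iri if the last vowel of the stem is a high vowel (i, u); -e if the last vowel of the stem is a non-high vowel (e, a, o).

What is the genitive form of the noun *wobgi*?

wobgiiri

*wobgi* — last vowel /i/ (a high vowel) → -iri → *wobgiiri*.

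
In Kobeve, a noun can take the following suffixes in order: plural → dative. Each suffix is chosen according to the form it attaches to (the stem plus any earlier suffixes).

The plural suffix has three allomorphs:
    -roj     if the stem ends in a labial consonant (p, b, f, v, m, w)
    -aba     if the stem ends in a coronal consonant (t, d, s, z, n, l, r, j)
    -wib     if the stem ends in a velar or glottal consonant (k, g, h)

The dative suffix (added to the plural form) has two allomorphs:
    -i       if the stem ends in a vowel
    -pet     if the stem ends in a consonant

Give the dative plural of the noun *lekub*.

Since the final consonant of *lekub* is /b/ (labial), it takes -roj, giving *lekubroj*.
The plural form *lekubroj* — final sound /j/ (a consonant) → -pet → *lekubrojpet*.

lekubrojpet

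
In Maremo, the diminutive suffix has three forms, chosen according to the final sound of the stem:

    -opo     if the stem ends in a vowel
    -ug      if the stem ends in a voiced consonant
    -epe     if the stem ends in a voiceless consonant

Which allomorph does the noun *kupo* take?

The final sound of *kupo* is /o/, which is a vowel, so the suffix is -opo.

-opo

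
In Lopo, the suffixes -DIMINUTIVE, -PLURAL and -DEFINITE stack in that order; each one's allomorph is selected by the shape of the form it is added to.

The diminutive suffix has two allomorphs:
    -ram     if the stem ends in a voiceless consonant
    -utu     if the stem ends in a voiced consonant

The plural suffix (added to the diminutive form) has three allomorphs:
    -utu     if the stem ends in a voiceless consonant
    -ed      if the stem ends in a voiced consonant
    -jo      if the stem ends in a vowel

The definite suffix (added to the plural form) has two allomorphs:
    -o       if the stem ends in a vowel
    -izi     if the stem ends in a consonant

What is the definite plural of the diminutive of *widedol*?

The final consonant of *widedol* is /l/, which is voiced, so the diminutive suffix is -utu, giving *widedolutu*.
The final sound of the diminutive form *widedolutu* is /u/, which is a vowel, so the plural suffix is -jo, giving *widedolutujo*.
The plural form *widedolutujo*: final sound = /o/, a vowel → -o → *widedolutujoo*.

widedolutujoo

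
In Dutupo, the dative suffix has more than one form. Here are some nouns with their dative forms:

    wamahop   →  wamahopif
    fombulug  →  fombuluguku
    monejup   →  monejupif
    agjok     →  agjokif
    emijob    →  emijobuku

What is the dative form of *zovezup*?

The suffix is conditioned by the final consonant: -if when the stem ends in a voiceless consonant (*wamahop*, *monejup*, *agjok*); -uku when the stem ends in a voiced consonant (*fombulug*, *emijob*).
*zovezup*: final consonant = /p/, voiceless → -if → *zovezupif*.

zovezupif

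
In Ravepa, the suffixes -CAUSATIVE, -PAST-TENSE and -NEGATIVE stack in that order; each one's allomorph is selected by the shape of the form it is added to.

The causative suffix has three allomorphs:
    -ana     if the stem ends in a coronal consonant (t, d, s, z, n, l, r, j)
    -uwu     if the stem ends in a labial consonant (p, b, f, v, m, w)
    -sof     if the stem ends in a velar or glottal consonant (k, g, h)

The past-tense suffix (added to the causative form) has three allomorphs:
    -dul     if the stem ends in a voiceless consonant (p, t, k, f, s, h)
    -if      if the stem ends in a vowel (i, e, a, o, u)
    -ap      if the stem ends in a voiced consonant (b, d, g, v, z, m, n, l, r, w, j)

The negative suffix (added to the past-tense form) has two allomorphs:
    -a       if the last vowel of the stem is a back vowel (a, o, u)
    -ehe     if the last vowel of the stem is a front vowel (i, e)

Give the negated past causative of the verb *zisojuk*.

*zisojuk*: final consonant = /k/, velar/glottal → -sof → *zisojuksof*.
The causative form *zisojuksof*: final sound = /f/, a voiceless consonant → -dul → *zisojuksofdul*.
The last vowel of the past-tense form *zisojuksofdul* is /u/, which is a back vowel, so the negative suffix is -a, giving *zisojuksofdula*.

zisojuksofdula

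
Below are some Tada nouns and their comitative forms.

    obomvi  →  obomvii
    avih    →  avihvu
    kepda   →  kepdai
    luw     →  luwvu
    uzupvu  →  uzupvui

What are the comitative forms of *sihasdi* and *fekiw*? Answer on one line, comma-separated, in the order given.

The suffix is conditioned by the final sound: -vu when the stem ends in a consonant (*avih*, *luw*); -i when the stem ends in a vowel (*obomvi*, *kepda*, *uzupvu*).
*sihasdi*: final sound = /i/, a vowel → -i → *sihasdii*.
*fekiw* — final sound /w/ (a consonant) → -vu → *fekiwvu*.

sihasdii, fekiwvu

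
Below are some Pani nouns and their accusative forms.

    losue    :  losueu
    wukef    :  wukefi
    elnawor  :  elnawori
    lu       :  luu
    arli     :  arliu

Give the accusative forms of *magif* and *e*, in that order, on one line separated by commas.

Looking at the final sound of each stem: -i when the stem ends in a consonant (*wukef*, *elnawor*); -u when the stem ends in a vowel (*losue*, *lu*, *arli*).
*magif* — final sound /f/ (a consonant) → -i → *magifi*.
The final sound of *e* is /e/, which is a vowel, so the suffix is -u, giving *eu*.

magifi, eu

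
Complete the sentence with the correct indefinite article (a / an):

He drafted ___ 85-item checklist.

The indefinite article is chosen by the initial *sound* of the following word, not its spelling.
The number *85* is spoken "eighty-…", beginning with /ˈeɪti/ — a vowel sound.
So the article is *an*: He drafted an 85-item checklist.

an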